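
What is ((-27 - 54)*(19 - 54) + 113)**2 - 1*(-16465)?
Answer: 8707169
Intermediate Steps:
((-27 - 54)*(19 - 54) + 113)**2 - 1*(-16465) = (-81*(-35) + 113)**2 + 16465 = (2835 + 113)**2 + 16465 = 2948**2 + 16465 = 8690704 + 16465 = 8707169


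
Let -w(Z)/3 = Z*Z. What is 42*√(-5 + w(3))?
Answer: 168*I*√2 ≈ 237.59*I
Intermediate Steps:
w(Z) = -3*Z² (w(Z) = -3*Z*Z = -3*Z²)
42*√(-5 + w(3)) = 42*√(-5 - 3*3²) = 42*√(-5 - 3*9) = 42*√(-5 - 27) = 42*√(-32) = 42*(4*I*√2) = 168*I*√2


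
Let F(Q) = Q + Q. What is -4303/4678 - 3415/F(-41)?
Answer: 3905631/95899 ≈ 40.727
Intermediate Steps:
F(Q) = 2*Q
-4303/4678 - 3415/F(-41) = -4303/4678 - 3415/(2*(-41)) = -4303*1/4678 - 3415/(-82) = -4303/4678 - 3415*(-1/82) = -4303/4678 + 3415/82 = 3905631/95899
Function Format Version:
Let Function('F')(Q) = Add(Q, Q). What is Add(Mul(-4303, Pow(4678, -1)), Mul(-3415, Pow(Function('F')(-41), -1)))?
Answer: Rational(3905631, 95899) ≈ 40.727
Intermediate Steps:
Function('F')(Q) = Mul(2, Q)
Add(Mul(-4303, Pow(4678, -1)), Mul(-3415, Pow(Function('F')(-41), -1))) = Add(Mul(-4303, Pow(4678, -1)), Mul(-3415, Pow(Mul(2, -41), -1))) = Add(Mul(-4303, Rational(1, 4678)), Mul(-3415, Pow(-82, -1))) = Add(Rational(-4303, 4678), Mul(-3415, Rational(-1, 82))) = Add(Rational(-4303, 4678), Rational(3415, 82)) = Rational(3905631, 95899)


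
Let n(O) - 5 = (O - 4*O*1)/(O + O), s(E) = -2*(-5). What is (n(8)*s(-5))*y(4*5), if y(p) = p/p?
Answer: 35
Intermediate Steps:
s(E) = 10
n(O) = 7/2 (n(O) = 5 + (O - 4*O*1)/(O + O) = 5 + (O - 4*O)/((2*O)) = 5 + (-3*O)*(1/(2*O)) = 5 - 3/2 = 7/2)
y(p) = 1
(n(8)*s(-5))*y(4*5) = ((7/2)*10)*1 = 35*1 = 35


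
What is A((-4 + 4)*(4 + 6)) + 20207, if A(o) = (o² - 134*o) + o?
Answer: 20207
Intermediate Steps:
A(o) = o² - 133*o
A((-4 + 4)*(4 + 6)) + 20207 = ((-4 + 4)*(4 + 6))*(-133 + (-4 + 4)*(4 + 6)) + 20207 = (0*10)*(-133 + 0*10) + 20207 = 0*(-133 + 0) + 20207 = 0*(-133) + 20207 = 0 + 20207 = 20207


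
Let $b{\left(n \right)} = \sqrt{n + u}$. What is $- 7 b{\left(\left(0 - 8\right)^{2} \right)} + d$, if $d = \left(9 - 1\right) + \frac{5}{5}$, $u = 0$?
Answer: $-47$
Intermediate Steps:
$b{\left(n \right)} = \sqrt{n}$ ($b{\left(n \right)} = \sqrt{n + 0} = \sqrt{n}$)
$d = 9$ ($d = \left(9 - 1\right) + 5 \cdot \frac{1}{5} = 8 + 1 = 9$)
$- 7 b{\left(\left(0 - 8\right)^{2} \right)} + d = - 7 \sqrt{\left(0 - 8\right)^{2}} + 9 = - 7 \sqrt{\left(-8\right)^{2}} + 9 = - 7 \sqrt{64} + 9 = \left(-7\right) 8 + 9 = -56 + 9 = -47$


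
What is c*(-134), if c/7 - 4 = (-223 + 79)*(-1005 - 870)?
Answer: -253263752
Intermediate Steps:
c = 1890028 (c = 28 + 7*((-223 + 79)*(-1005 - 870)) = 28 + 7*(-144*(-1875)) = 28 + 7*270000 = 28 + 1890000 = 1890028)
c*(-134) = 1890028*(-134) = -253263752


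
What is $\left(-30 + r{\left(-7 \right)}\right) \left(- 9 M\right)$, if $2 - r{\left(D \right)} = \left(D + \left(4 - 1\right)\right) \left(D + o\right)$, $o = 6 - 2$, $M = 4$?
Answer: $1440$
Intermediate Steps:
$o = 4$
$r{\left(D \right)} = 2 - \left(3 + D\right) \left(4 + D\right)$ ($r{\left(D \right)} = 2 - \left(D + \left(4 - 1\right)\right) \left(D + 4\right) = 2 - \left(D + \left(4 - 1\right)\right) \left(4 + D\right) = 2 - \left(D + 3\right) \left(4 + D\right) = 2 - \left(3 + D\right) \left(4 + D\right)$)
$\left(-30 + r{\left(-7 \right)}\right) \left(- 9 M\right) = \left(-30 - 10\right) \left(\left(-9\right) 4\right) = \left(-30 - 10\right) \left(-36\right) = \left(-40\right) \left(-36\right) = 1440$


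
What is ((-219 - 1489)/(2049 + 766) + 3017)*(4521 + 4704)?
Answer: 15666166215/563 ≈ 2.7826e+7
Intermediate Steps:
((-219 - 1489)/(2049 + 766) + 3017)*(4521 + 4704) = (-1708/2815 + 3017)*9225 = (8491147/2815)*9225 = 15666166215/563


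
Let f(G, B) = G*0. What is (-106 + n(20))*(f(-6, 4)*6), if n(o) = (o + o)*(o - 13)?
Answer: 0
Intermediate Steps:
n(o) = 2*o*(-13 + o) (n(o) = (2*o)*(-13 + o) = 2*o*(-13 + o))
f(G, B) = 0
(-106 + n(20))*(f(-6, 4)*6) = (-106 + 2*20*(-13 + 20))*(0*6) = (-106 + 2*20*7)*0 = (-106 + 280)*0 = 174*0 = 0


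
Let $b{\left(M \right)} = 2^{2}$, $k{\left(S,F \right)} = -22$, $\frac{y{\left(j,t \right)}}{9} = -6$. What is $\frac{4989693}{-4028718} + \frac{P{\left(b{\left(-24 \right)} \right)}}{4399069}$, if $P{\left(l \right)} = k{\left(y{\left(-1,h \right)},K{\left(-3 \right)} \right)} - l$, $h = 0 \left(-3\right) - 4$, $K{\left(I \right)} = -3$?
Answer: $- \frac{7316702847495}{5907536154514} \approx -1.2385$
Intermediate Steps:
$h = -4$ ($h = 0 - 4 = -4$)
$y{\left(j,t \right)} = -54$ ($y{\left(j,t \right)} = 9 \left(-6\right) = -54$)
$b{\left(M \right)} = 4$
$P{\left(l \right)} = -22 - l$
$\frac{4989693}{-4028718} + \frac{P{\left(b{\left(-24 \right)} \right)}}{4399069} = \frac{4989693}{-4028718} + \frac{-22 - 4}{4399069} = 4989693 \left(- \frac{1}{4028718}\right) + \left(-22 - 4\right) \frac{1}{4399069} = - \frac{1663231}{1342906} - \frac{26}{4399069} = - \frac{7316702847495}{5907536154514}$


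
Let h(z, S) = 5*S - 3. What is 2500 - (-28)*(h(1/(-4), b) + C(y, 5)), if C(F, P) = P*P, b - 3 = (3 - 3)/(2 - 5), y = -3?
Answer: 3536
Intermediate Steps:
b = 3 (b = 3 + (3 - 3)/(2 - 5) = 3 + 0/(-3) = 3 + 0*(-1/3) = 3 + 0 = 3)
h(z, S) = -3 + 5*S
C(F, P) = P**2
2500 - (-28)*(h(1/(-4), b) + C(y, 5)) = 2500 - (-28)*((-3 + 5*3) + 5**2) = 2500 - (-28)*((-3 + 15) + 25) = 2500 - (-28)*(12 + 25) = 2500 - (-28)*37 = 2500 - 1*(-1036) = 2500 + 1036 = 3536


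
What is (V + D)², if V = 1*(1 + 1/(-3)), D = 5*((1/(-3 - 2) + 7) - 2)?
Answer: 5476/9 ≈ 608.44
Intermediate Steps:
D = 24 (D = 5*((1/(-5) + 7) - 2) = 5*((-⅕ + 7) - 2) = 5*(34/5 - 2) = 5*(24/5) = 24)
V = ⅔ (V = 1*(1 + 1*(-⅓)) = 1*(1 - ⅓) = 1*(⅔) = ⅔ ≈ 0.66667)
(V + D)² = (⅔ + 24)² = (74/3)² = 5476/9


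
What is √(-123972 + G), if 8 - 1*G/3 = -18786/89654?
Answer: 3*I*√27674141788851/44827 ≈ 352.06*I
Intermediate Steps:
G = 1104027/44827 (G = 24 - (-56358)/89654 = 24 - 3*(-9393/44827) = 24 + 28179/44827 = 1104027/44827 ≈ 24.629)
√(-123972 + G) = √(-123972 + 1104027/44827) = √(-5556188817/44827) = 3*I*√27674141788851/44827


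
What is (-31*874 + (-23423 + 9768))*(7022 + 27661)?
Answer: -1413297567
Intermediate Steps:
(-31*874 + (-23423 + 9768))*(7022 + 27661) = (-27094 - 13655)*34683 = -40749*34683 = -1413297567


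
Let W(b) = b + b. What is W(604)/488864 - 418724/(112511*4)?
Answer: -6379857387/6875322188 ≈ -0.92794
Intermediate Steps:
W(b) = 2*b
W(604)/488864 - 418724/(112511*4) = (2*604)/488864 - 418724/(112511*4) = 1208*(1/488864) - 418724/450044 = 151/61108 - 418724*1/450044 = 151/61108 - 104681/112511 = -6379857387/6875322188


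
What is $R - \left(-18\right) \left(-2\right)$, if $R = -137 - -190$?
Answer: $17$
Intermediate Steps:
$R = 53$ ($R = -137 + 190 = 53$)
$R - \left(-18\right) \left(-2\right) = 53 - \left(-18\right) \left(-2\right) = 53 - 36 = 17$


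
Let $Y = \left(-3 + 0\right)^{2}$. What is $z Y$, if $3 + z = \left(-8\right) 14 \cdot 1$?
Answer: $-1035$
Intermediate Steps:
$Y = 9$ ($Y = \left(-3\right)^{2} = 9$)
$z = -115$ ($z = -3 + \left(-8\right) 14 \cdot 1 = -3 - 112 = -115$)
$z Y = \left(-115\right) 9 = -1035$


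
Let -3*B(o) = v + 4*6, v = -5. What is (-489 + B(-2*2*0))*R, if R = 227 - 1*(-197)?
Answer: -630064/3 ≈ -2.1002e+5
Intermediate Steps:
R = 424 (R = 227 + 197 = 424)
B(o) = -19/3 (B(o) = -(-5 + 4*6)/3 = -(-5 + 24)/3 = -1/3*19 = -19/3)
(-489 + B(-2*2*0))*R = (-489 - 19/3)*424 = -1486/3*424 = -630064/3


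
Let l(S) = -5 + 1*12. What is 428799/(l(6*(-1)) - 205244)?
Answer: -428799/205237 ≈ -2.0893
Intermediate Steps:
l(S) = 7 (l(S) = -5 + 12 = 7)
428799/(l(6*(-1)) - 205244) = 428799/(7 - 205244) = 428799/(-205237) = 428799*(-1/205237) = -428799/205237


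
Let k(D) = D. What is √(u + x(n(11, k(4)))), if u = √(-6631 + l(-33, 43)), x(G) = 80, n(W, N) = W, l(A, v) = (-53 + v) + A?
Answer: √(80 + I*√6674) ≈ 9.8575 + 4.1438*I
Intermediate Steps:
l(A, v) = -53 + A + v
u = I*√6674 (u = √(-6631 + (-53 - 33 + 43)) = √(-6631 - 43) = √(-6674) = I*√6674 ≈ 81.695*I)
√(u + x(n(11, k(4)))) = √(I*√6674 + 80) = √(80 + I*√6674)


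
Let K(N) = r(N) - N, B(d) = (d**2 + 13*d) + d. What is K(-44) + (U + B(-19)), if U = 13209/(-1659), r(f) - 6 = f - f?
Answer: 10826/79 ≈ 137.04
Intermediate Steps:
r(f) = 6 (r(f) = 6 + (f - f) = 6 + 0 = 6)
U = -629/79 (U = 13209*(-1/1659) = -629/79 ≈ -7.9620)
B(d) = d**2 + 14*d
K(N) = 6 - N
K(-44) + (U + B(-19)) = (6 - 1*(-44)) + (-629/79 - 19*(14 - 19)) = (6 + 44) + (-629/79 - 19*(-5)) = 50 + (-629/79 + 95) = 50 + 6876/79 = 10826/79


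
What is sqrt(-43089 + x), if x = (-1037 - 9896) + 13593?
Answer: I*sqrt(40429) ≈ 201.07*I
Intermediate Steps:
x = 2660 (x = -10933 + 13593 = 2660)
sqrt(-43089 + x) = sqrt(-43089 + 2660) = sqrt(-40429) = I*sqrt(40429)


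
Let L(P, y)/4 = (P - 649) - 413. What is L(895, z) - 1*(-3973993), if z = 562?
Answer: 3973325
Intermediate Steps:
L(P, y) = -4248 + 4*P (L(P, y) = 4*((P - 649) - 413) = 4*((-649 + P) - 413) = 4*(-1062 + P) = -4248 + 4*P)
L(895, z) - 1*(-3973993) = (-4248 + 4*895) - 1*(-3973993) = (-4248 + 3580) + 3973993 = -668 + 3973993 = 3973325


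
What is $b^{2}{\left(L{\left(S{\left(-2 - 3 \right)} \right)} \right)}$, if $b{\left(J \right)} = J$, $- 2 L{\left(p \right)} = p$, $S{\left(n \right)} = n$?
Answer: $\frac{25}{4} \approx 6.25$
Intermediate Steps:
$L{\left(p \right)} = - \frac{p}{2}$
$b^{2}{\left(L{\left(S{\left(-2 - 3 \right)} \right)} \right)} = \left(- \frac{-2 - 3}{2}\right)^{2} = \left(\left(- \frac{1}{2}\right) \left(-5\right)\right)^{2} = \left(\frac{5}{2}\right)^{2} = \frac{25}{4}$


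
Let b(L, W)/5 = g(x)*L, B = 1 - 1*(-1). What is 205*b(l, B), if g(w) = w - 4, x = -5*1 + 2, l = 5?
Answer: -35875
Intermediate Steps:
x = -3 (x = -5 + 2 = -3)
B = 2 (B = 1 + 1 = 2)
g(w) = -4 + w
b(L, W) = -35*L (b(L, W) = 5*((-4 - 3)*L) = 5*(-7*L) = -35*L)
205*b(l, B) = 205*(-35*5) = 205*(-175) = -35875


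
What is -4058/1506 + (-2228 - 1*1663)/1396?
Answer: -5762407/1051188 ≈ -5.4818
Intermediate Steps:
-4058/1506 + (-2228 - 1*1663)/1396 = -4058*1/1506 + (-2228 - 1663)*(1/1396) = -2029/753 - 3891*1/1396 = -2029/753 - 3891/1396 = -5762407/1051188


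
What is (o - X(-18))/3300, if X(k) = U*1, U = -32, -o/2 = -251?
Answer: 89/550 ≈ 0.16182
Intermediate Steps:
o = 502 (o = -2*(-251) = 502)
X(k) = -32 (X(k) = -32*1 = -32)
(o - X(-18))/3300 = (502 - 1*(-32))/3300 = (502 + 32)*(1/3300) = 534*(1/3300) = 89/550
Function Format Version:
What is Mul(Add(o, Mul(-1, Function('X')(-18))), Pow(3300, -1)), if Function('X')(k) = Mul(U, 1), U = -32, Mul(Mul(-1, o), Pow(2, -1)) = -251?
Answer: Rational(89, 550) ≈ 0.16182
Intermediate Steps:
o = 502 (o = Mul(-2, -251) = 502)
Function('X')(k) = -32 (Function('X')(k) = Mul(-32, 1) = -32)
Mul(Add(o, Mul(-1, Function('X')(-18))), Pow(3300, -1)) = Mul(Add(502, Mul(-1, -32)), Pow(3300, -1)) = Mul(Add(502, 32), Rational(1, 3300)) = Mul(534, Rational(1, 3300)) = Rational(89, 550)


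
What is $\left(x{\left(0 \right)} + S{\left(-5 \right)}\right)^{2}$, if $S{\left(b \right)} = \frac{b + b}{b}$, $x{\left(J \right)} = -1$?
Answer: $1$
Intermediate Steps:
$S{\left(b \right)} = 2$ ($S{\left(b \right)} = \frac{2 b}{b} = 2$)
$\left(x{\left(0 \right)} + S{\left(-5 \right)}\right)^{2} = \left(-1 + 2\right)^{2} = 1^{2} = 1$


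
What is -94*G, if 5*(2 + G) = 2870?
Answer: -53768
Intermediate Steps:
G = 572 (G = -2 + (⅕)*2870 = -2 + 574 = 572)
-94*G = -94*572 = -53768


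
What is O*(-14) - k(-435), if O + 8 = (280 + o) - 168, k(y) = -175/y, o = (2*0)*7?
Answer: -126707/87 ≈ -1456.4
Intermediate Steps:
o = 0 (o = 0*7 = 0)
O = 104 (O = -8 + ((280 + 0) - 168) = -8 + (280 - 168) = -8 + 112 = 104)
O*(-14) - k(-435) = 104*(-14) - (-175)/(-435) = -1456 - (-175)*(-1)/435 = -1456 - 1*35/87 = -1456 - 35/87 = -126707/87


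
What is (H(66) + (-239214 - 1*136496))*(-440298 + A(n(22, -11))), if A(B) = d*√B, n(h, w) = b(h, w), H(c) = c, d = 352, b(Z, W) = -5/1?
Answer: 165395301912 - 132226688*I*√5 ≈ 1.654e+11 - 2.9567e+8*I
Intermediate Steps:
b(Z, W) = -5 (b(Z, W) = -5*1 = -5)
n(h, w) = -5
A(B) = 352*√B
(H(66) + (-239214 - 1*136496))*(-440298 + A(n(22, -11))) = (66 + (-239214 - 1*136496))*(-440298 + 352*√(-5)) = (66 + (-239214 - 136496))*(-440298 + 352*(I*√5)) = (66 - 375710)*(-440298 + 352*I*√5) = -375644*(-440298 + 352*I*√5) = 165395301912 - 132226688*I*√5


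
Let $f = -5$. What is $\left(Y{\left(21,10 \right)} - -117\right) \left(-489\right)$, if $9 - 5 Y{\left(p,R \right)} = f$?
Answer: $- \frac{292911}{5} \approx -58582.0$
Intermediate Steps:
$Y{\left(p,R \right)} = \frac{14}{5}$ ($Y{\left(p,R \right)} = \frac{9}{5} - -1 = \frac{9}{5} + 1 = \frac{14}{5}$)
$\left(Y{\left(21,10 \right)} - -117\right) \left(-489\right) = \left(\frac{14}{5} - -117\right) \left(-489\right) = \left(\frac{14}{5} + \left(-62 + 179\right)\right) \left(-489\right) = \left(\frac{14}{5} + 117\right) \left(-489\right) = \frac{599}{5} \left(-489\right) = - \frac{292911}{5}$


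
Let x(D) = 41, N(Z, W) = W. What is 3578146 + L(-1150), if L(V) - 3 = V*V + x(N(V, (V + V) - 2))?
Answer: 4900690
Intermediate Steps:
L(V) = 44 + V**2 (L(V) = 3 + (V*V + 41) = 3 + (V**2 + 41) = 3 + (41 + V**2) = 44 + V**2)
3578146 + L(-1150) = 3578146 + (44 + (-1150)**2) = 3578146 + (44 + 1322500) = 3578146 + 1322544 = 4900690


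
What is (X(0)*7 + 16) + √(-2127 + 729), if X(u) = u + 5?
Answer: 51 + I*√1398 ≈ 51.0 + 37.39*I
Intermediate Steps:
X(u) = 5 + u
(X(0)*7 + 16) + √(-2127 + 729) = ((5 + 0)*7 + 16) + √(-2127 + 729) = (5*7 + 16) + √(-1398) = (35 + 16) + I*√1398 = 51 + I*√1398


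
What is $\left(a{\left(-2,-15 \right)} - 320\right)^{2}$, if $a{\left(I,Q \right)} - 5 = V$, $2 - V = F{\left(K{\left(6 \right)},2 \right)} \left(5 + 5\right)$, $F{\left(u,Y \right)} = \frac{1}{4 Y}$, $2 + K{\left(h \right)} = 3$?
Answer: $\frac{1580049}{16} \approx 98753.0$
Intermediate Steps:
$K{\left(h \right)} = 1$ ($K{\left(h \right)} = -2 + 3 = 1$)
$F{\left(u,Y \right)} = \frac{1}{4 Y}$
$V = \frac{3}{4}$ ($V = 2 - \frac{1}{4 \cdot 2} \left(5 + 5\right) = 2 - \frac{1}{4} \cdot \frac{1}{2} \cdot 10 = 2 - \frac{1}{8} \cdot 10 = 2 - \frac{5}{4} = \frac{3}{4} \approx 0.75$)
$a{\left(I,Q \right)} = \frac{23}{4}$ ($a{\left(I,Q \right)} = 5 + \frac{3}{4} = \frac{23}{4}$)
$\left(a{\left(-2,-15 \right)} - 320\right)^{2} = \left(\frac{23}{4} - 320\right)^{2} = \left(- \frac{1257}{4}\right)^{2} = \frac{1580049}{16}$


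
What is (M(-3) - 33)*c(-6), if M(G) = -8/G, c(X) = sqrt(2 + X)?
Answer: -182*I/3 ≈ -60.667*I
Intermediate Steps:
(M(-3) - 33)*c(-6) = (-8/(-3) - 33)*sqrt(2 - 6) = (-8*(-1/3) - 33)*sqrt(-4) = (8/3 - 33)*(2*I) = -182*I/3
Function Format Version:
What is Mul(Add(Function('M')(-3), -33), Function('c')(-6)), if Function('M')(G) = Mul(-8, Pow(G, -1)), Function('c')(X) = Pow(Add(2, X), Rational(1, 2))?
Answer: Mul(Rational(-182, 3), I) ≈ Mul(-60.667, I)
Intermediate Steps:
Mul(Add(Function('M')(-3), -33), Function('c')(-6)) = Mul(Add(Mul(-8, Pow(-3, -1)), -33), Pow(Add(2, -6), Rational(1, 2))) = Mul(Add(Mul(-8, Rational(-1, 3)), -33), Pow(-4, Rational(1, 2))) = Mul(Add(Rational(8, 3), -33), Mul(2, I)) = Mul(Rational(-91, 3), Mul(2, I)) = Mul(Rational(-182, 3), I)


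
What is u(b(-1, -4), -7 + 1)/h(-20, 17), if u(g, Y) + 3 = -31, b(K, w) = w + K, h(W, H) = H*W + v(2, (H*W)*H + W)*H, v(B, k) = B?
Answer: ⅑ ≈ 0.11111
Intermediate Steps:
h(W, H) = 2*H + H*W (h(W, H) = H*W + 2*H = 2*H + H*W)
b(K, w) = K + w
u(g, Y) = -34 (u(g, Y) = -3 - 31 = -34)
u(b(-1, -4), -7 + 1)/h(-20, 17) = -34/(17*(2 - 20)) = -34/(17*(-18)) = -34/(-306) = -1/306*(-34) = ⅑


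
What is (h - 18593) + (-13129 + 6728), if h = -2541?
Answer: -27535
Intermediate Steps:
(h - 18593) + (-13129 + 6728) = (-2541 - 18593) + (-13129 + 6728) = -21134 - 6401 = -27535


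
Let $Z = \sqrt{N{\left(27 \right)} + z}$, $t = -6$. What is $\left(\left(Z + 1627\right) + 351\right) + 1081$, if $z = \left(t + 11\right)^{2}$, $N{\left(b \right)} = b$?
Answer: $3059 + 2 \sqrt{13} \approx 3066.2$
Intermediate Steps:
$z = 25$ ($z = \left(-6 + 11\right)^{2} = 5^{2} = 25$)
$Z = 2 \sqrt{13}$ ($Z = \sqrt{27 + 25} = \sqrt{52} = 2 \sqrt{13} \approx 7.2111$)
$\left(\left(Z + 1627\right) + 351\right) + 1081 = \left(\left(2 \sqrt{13} + 1627\right) + 351\right) + 1081 = \left(\left(1627 + 2 \sqrt{13}\right) + 351\right) + 1081 = \left(1978 + 2 \sqrt{13}\right) + 1081 = 3059 + 2 \sqrt{13}$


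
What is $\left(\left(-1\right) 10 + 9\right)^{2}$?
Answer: $1$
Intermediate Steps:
$\left(\left(-1\right) 10 + 9\right)^{2} = \left(-10 + 9\right)^{2} = \left(-1\right)^{2} = 1$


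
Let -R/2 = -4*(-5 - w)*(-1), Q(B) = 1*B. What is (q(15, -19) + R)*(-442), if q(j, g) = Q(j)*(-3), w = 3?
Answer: -8398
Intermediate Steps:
Q(B) = B
R = 64 (R = -2*(-4*(-5 - 1*3))*(-1) = -2*(-4*(-5 - 3))*(-1) = -2*(-4*(-8))*(-1) = -64*(-1) = -2*(-32) = 64)
q(j, g) = -3*j (q(j, g) = j*(-3) = -3*j)
(q(15, -19) + R)*(-442) = (-3*15 + 64)*(-442) = (-45 + 64)*(-442) = 19*(-442) = -8398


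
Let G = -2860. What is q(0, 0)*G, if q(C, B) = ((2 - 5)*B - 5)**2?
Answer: -71500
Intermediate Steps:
q(C, B) = (-5 - 3*B)**2 (q(C, B) = (-3*B - 5)**2 = (-5 - 3*B)**2)
q(0, 0)*G = (5 + 3*0)**2*(-2860) = (5 + 0)**2*(-2860) = 5**2*(-2860) = 25*(-2860) = -71500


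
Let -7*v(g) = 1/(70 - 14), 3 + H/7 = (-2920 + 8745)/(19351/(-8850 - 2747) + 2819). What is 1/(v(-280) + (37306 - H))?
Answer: 1600957008/59735747637467 ≈ 2.6801e-5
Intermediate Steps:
H = -213256757/32672592 (H = -21 + 7*((-2920 + 8745)/(19351/(-8850 - 2747) + 2819)) = -21 + 7*(5825/(19351/(-11597) + 2819)) = -21 + 7*(5825/(19351*(-1/11597) + 2819)) = -21 + 7*(5825/(-19351/11597 + 2819)) = -21 + 7*(5825/(32672592/11597)) = -21 + 7*(5825*(11597/32672592)) = -21 + 7*(67552525/32672592) = -21 + 472867675/32672592 = -213256757/32672592 ≈ -6.5271)
v(g) = -1/392 (v(g) = -1/(7*(70 - 14)) = -1/7/56 = -1/7*1/56 = -1/392)
1/(v(-280) + (37306 - H)) = 1/(-1/392 + (37306 - 1*(-213256757/32672592))) = 1/(-1/392 + (37306 + 213256757/32672592)) = 1/(-1/392 + 1219096973909/32672592) = 1/(59735747637467/1600957008) = 1600957008/59735747637467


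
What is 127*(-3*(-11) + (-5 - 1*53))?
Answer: -3175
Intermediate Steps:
127*(-3*(-11) + (-5 - 1*53)) = 127*(33 + (-5 - 53)) = 127*(33 - 58) = 127*(-25) = -3175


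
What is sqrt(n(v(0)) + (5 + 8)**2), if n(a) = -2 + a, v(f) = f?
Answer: sqrt(167) ≈ 12.923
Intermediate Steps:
sqrt(n(v(0)) + (5 + 8)**2) = sqrt((-2 + 0) + (5 + 8)**2) = sqrt(-2 + 13**2) = sqrt(-2 + 169) = sqrt(167)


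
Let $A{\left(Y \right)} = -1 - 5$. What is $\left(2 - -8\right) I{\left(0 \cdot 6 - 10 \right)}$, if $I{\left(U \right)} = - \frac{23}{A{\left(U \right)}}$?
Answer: $\frac{115}{3} \approx 38.333$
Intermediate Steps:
$A{\left(Y \right)} = -6$
$I{\left(U \right)} = \frac{23}{6}$ ($I{\left(U \right)} = - \frac{23}{-6} = \left(-23\right) \left(- \frac{1}{6}\right) = \frac{23}{6}$)
$\left(2 - -8\right) I{\left(0 \cdot 6 - 10 \right)} = \left(2 - -8\right) \frac{23}{6} = \left(2 + 8\right) \frac{23}{6} = 10 \cdot \frac{23}{6} = \frac{115}{3}$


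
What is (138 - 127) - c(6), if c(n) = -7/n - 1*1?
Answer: 79/6 ≈ 13.167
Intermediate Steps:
c(n) = -1 - 7/n (c(n) = -7/n - 1 = -1 - 7/n)
(138 - 127) - c(6) = (138 - 127) - (-7 - 1*6)/6 = 11 - (-7 - 6)/6 = 11 - (-13)/6 = 11 - 1*(-13/6) = 11 + 13/6 = 79/6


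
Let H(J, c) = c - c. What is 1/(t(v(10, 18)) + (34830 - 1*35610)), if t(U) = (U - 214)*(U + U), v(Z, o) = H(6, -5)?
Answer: -1/780 ≈ -0.0012821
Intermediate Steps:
H(J, c) = 0
v(Z, o) = 0
t(U) = 2*U*(-214 + U) (t(U) = (-214 + U)*(2*U) = 2*U*(-214 + U))
1/(t(v(10, 18)) + (34830 - 1*35610)) = 1/(2*0*(-214 + 0) + (34830 - 1*35610)) = 1/(2*0*(-214) + (34830 - 35610)) = 1/(0 - 780) = 1/(-780) = -1/780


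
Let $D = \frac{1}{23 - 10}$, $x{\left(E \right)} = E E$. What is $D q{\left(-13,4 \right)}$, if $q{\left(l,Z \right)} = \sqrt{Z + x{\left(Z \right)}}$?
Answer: $\frac{2 \sqrt{5}}{13} \approx 0.34401$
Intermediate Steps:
$x{\left(E \right)} = E^{2}$
$D = \frac{1}{13} \approx 0.076923$
$q{\left(l,Z \right)} = \sqrt{Z + Z^{2}}$
$D q{\left(-13,4 \right)} = \frac{\sqrt{4 \left(1 + 4\right)}}{13} = \frac{\sqrt{4 \cdot 5}}{13} = \frac{\sqrt{20}}{13} = \frac{2 \sqrt{5}}{13}$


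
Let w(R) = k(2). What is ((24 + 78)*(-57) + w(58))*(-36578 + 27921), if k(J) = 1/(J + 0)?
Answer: 100654939/2 ≈ 5.0327e+7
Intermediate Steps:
k(J) = 1/J
w(R) = 1/2
((24 + 78)*(-57) + w(58))*(-36578 + 27921) = ((24 + 78)*(-57) + 1/2)*(-36578 + 27921) = (102*(-57) + 1/2)*(-8657) = (-5814 + 1/2)*(-8657) = -11627/2*(-8657) = 100654939/2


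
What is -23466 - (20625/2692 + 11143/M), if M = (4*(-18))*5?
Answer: -5679699491/242280 ≈ -23443.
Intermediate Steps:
M = -360 (M = -72*5 = -360)
-23466 - (20625/2692 + 11143/M) = -23466 - (20625/2692 + 11143/(-360)) = -23466 - (20625*(1/2692) + 11143*(-1/360)) = -23466 - (20625/2692 - 11143/360) = -23466 - 1*(-5642989/242280) = -23466 + 5642989/242280 = -5679699491/242280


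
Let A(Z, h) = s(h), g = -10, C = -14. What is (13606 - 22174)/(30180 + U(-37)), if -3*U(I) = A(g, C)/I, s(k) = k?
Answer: -475524/1674983 ≈ -0.28390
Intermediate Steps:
A(Z, h) = h
U(I) = 14/(3*I) (U(I) = -(-14)/(3*I) = 14/(3*I))
(13606 - 22174)/(30180 + U(-37)) = (13606 - 22174)/(30180 + (14/3)/(-37)) = -8568/(30180 + (14/3)*(-1/37)) = -8568/(30180 - 14/111) = -8568/3349966/111 = -8568*111/3349966 = -475524/1674983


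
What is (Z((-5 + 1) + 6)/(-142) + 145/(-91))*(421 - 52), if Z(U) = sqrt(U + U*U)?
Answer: -53505/91 - 369*sqrt(6)/142 ≈ -594.33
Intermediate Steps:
Z(U) = sqrt(U + U**2)
(Z((-5 + 1) + 6)/(-142) + 145/(-91))*(421 - 52) = (sqrt(((-5 + 1) + 6)*(1 + ((-5 + 1) + 6)))/(-142) + 145/(-91))*(421 - 52) = (sqrt((-4 + 6)*(1 + (-4 + 6)))*(-1/142) + 145*(-1/91))*369 = (sqrt(2*(1 + 2))*(-1/142) - 145/91)*369 = (sqrt(2*3)*(-1/142) - 145/91)*369 = (sqrt(6)*(-1/142) - 145/91)*369 = (-sqrt(6)/142 - 145/91)*369 = (-145/91 - sqrt(6)/142)*369 = -53505/91 - 369*sqrt(6)/142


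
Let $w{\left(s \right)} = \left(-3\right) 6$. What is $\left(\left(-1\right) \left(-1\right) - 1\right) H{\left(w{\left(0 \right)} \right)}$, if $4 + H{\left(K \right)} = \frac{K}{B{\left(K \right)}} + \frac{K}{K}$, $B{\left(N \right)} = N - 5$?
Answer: $0$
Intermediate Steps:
$w{\left(s \right)} = -18$
$B{\left(N \right)} = -5 + N$
$H{\left(K \right)} = -3 + \frac{K}{-5 + K}$ ($H{\left(K \right)} = -4 + \left(\frac{K}{-5 + K} + \frac{K}{K}\right) = -4 + \left(\frac{K}{-5 + K} + 1\right) = -4 + \left(1 + \frac{K}{-5 + K}\right) = -3 + \frac{K}{-5 + K}$)
$\left(\left(-1\right) \left(-1\right) - 1\right) H{\left(w{\left(0 \right)} \right)} = \left(\left(-1\right) \left(-1\right) - 1\right) \frac{15 - -36}{-5 - 18} = \left(1 - 1\right) \frac{15 + 36}{-23} = 0 \left(\left(- \frac{1}{23}\right) 51\right) = 0 \left(- \frac{51}{23}\right) = 0$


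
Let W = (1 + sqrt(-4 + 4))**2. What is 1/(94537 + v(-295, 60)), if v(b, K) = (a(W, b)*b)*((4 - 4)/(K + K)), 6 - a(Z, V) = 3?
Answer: 1/94537 ≈ 1.0578e-5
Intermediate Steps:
W = 1 (W = (1 + sqrt(0))**2 = (1 + 0)**2 = 1**2 = 1)
a(Z, V) = 3 (a(Z, V) = 6 - 1*3 = 6 - 3 = 3)
v(b, K) = 0 (v(b, K) = (3*b)*((4 - 4)/(K + K)) = (3*b)*(0/((2*K))) = (3*b)*(0*(1/(2*K))) = (3*b)*0 = 0)
1/(94537 + v(-295, 60)) = 1/(94537 + 0) = 1/94537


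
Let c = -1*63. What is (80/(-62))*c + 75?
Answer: 4845/31 ≈ 156.29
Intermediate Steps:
c = -63
(80/(-62))*c + 75 = (80/(-62))*(-63) + 75 = (80*(-1/62))*(-63) + 75 = -40/31*(-63) + 75 = 2520/31 + 75 = 4845/31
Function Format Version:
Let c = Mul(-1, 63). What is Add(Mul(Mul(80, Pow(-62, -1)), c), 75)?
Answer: Rational(4845, 31) ≈ 156.29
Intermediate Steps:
c = -63
Add(Mul(Mul(80, Pow(-62, -1)), c), 75) = Add(Mul(Mul(80, Pow(-62, -1)), -63), 75) = Add(Mul(Mul(80, Rational(-1, 62)), -63), 75) = Add(Mul(Rational(-40, 31), -63), 75) = Add(Rational(2520, 31), 75) = Rational(4845, 31)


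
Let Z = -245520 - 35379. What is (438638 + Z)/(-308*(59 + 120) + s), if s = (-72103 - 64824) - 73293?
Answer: -157739/265352 ≈ -0.59445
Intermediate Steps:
s = -210220 (s = -136927 - 73293 = -210220)
Z = -280899
(438638 + Z)/(-308*(59 + 120) + s) = (438638 - 280899)/(-308*(59 + 120) - 210220) = 157739/(-308*179 - 210220) = 157739/(-55132 - 210220) = 157739/(-265352) = 157739*(-1/265352) = -157739/265352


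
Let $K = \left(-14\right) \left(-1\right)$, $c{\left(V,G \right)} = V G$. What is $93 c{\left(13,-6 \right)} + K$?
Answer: $-7240$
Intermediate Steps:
$c{\left(V,G \right)} = G V$
$K = 14$
$93 c{\left(13,-6 \right)} + K = 93 \left(\left(-6\right) 13\right) + 14 = 93 \left(-78\right) + 14 = -7254 + 14 = -7240$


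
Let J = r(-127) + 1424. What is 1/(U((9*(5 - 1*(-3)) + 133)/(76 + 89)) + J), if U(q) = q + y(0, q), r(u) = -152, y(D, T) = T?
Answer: 33/42058 ≈ 0.00078463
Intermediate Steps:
U(q) = 2*q (U(q) = q + q = 2*q)
J = 1272 (J = -152 + 1424 = 1272)
1/(U((9*(5 - 1*(-3)) + 133)/(76 + 89)) + J) = 1/(2*((9*(5 - 1*(-3)) + 133)/(76 + 89)) + 1272) = 1/(2*((9*(5 + 3) + 133)/165) + 1272) = 1/(2*((9*8 + 133)*(1/165)) + 1272) = 1/(2*((72 + 133)*(1/165)) + 1272) = 1/(2*(205*(1/165)) + 1272) = 1/(2*(41/33) + 1272) = 1/(82/33 + 1272) = 1/(42058/33) = 33/42058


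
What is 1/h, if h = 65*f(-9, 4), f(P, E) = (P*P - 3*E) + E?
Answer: 1/4745 ≈ 0.00021075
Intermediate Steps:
f(P, E) = P**2 - 2*E (f(P, E) = (P**2 - 3*E) + E = P**2 - 2*E)
h = 4745 (h = 65*((-9)**2 - 2*4) = 65*(81 - 8) = 65*73 = 4745)
1/h = 1/4745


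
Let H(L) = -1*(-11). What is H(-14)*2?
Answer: 22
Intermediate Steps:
H(L) = 11
H(-14)*2 = 11*2 = 22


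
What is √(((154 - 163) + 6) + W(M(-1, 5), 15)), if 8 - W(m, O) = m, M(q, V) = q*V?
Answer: √10 ≈ 3.1623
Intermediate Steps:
M(q, V) = V*q
W(m, O) = 8 - m
√(((154 - 163) + 6) + W(M(-1, 5), 15)) = √(((154 - 163) + 6) + (8 - 5*(-1))) = √((-9 + 6) + (8 - 1*(-5))) = √(-3 + (8 + 5)) = √(-3 + 13) = √10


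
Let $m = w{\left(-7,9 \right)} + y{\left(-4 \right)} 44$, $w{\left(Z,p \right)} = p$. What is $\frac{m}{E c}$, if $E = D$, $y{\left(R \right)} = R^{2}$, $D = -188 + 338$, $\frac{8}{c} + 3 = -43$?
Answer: $- \frac{16399}{600} \approx -27.332$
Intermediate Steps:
$c = - \frac{4}{23}$ ($c = \frac{8}{-3 - 43} = \frac{8}{-46} = 8 \left(- \frac{1}{46}\right) = - \frac{4}{23} \approx -0.17391$)
$D = 150$
$E = 150$
$m = 713$ ($m = 9 + \left(-4\right)^{2} \cdot 44 = 9 + 16 \cdot 44 = 9 + 704 = 713$)
$\frac{m}{E c} = \frac{713}{150 \left(- \frac{4}{23}\right)} = \frac{713}{- \frac{600}{23}} = 713 \left(- \frac{23}{600}\right) = - \frac{16399}{600}$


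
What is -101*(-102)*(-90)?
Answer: -927180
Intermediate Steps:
-101*(-102)*(-90) = 10302*(-90) = -927180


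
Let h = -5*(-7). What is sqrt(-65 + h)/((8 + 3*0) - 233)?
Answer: -I*sqrt(30)/225 ≈ -0.024343*I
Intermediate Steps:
h = 35
sqrt(-65 + h)/((8 + 3*0) - 233) = sqrt(-65 + 35)/((8 + 3*0) - 233) = sqrt(-30)/((8 + 0) - 233) = (I*sqrt(30))/(8 - 233) = (I*sqrt(30))/(-225) = -I*sqrt(30)/225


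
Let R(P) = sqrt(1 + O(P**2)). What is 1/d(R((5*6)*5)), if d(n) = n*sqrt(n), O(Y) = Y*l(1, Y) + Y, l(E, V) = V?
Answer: 506272501**(1/4)/506272501 ≈ 2.9629e-7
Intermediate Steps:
O(Y) = Y + Y**2 (O(Y) = Y*Y + Y = Y**2 + Y = Y + Y**2)
R(P) = sqrt(1 + P**2*(1 + P**2))
d(n) = n**(3/2)
1/d(R((5*6)*5)) = 1/((sqrt(1 + ((5*6)*5)**2 + ((5*6)*5)**4))**(3/2)) = 1/((sqrt(1 + (30*5)**2 + (30*5)**4))**(3/2)) = 1/((sqrt(1 + 150**2 + 150**4))**(3/2)) = 1/((sqrt(1 + 22500 + 506250000))**(3/2)) = 1/((sqrt(506272501))**(3/2)) = 1/(506272501**(3/4)) = 506272501**(1/4)/506272501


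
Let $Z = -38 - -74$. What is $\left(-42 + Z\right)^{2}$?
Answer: $36$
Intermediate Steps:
$Z = 36$ ($Z = -38 + 74 = 36$)
$\left(-42 + Z\right)^{2} = \left(-42 + 36\right)^{2} = \left(-6\right)^{2} = 36$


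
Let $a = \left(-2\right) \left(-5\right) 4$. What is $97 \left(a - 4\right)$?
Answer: $3492$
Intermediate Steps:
$a = 40$ ($a = 10 \cdot 4 = 40$)
$97 \left(a - 4\right) = 97 \left(40 - 4\right) = 97 \cdot 36 = 3492$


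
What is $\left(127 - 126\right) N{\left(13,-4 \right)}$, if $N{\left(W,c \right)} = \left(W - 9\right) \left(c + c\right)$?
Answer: $-32$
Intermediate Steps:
$N{\left(W,c \right)} = 2 c \left(-9 + W\right)$ ($N{\left(W,c \right)} = \left(-9 + W\right) 2 c = 2 c \left(-9 + W\right)$)
$\left(127 - 126\right) N{\left(13,-4 \right)} = \left(127 - 126\right) 2 \left(-4\right) \left(-9 + 13\right) = 1 \cdot 2 \left(-4\right) 4 = 1 \left(-32\right) = -32$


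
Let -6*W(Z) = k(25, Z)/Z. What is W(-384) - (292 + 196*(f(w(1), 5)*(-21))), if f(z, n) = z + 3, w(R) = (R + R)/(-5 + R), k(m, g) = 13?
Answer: 23035405/2304 ≈ 9998.0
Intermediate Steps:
w(R) = 2*R/(-5 + R) (w(R) = (2*R)/(-5 + R) = 2*R/(-5 + R))
f(z, n) = 3 + z
W(Z) = -13/(6*Z)
W(-384) - (292 + 196*(f(w(1), 5)*(-21))) = -13/6/(-384) - (292 + 196*((3 + 2*1/(-5 + 1))*(-21))) = -13/6*(-1/384) - (292 + 196*((3 + 2*1/(-4))*(-21))) = 13/2304 - (292 + 196*((3 + 2*1*(-¼))*(-21))) = 13/2304 - (292 + 196*((3 - ½)*(-21))) = 13/2304 - (292 + 196*((5/2)*(-21))) = 13/2304 - (292 + 196*(-105/2)) = 13/2304 - (292 - 10290) = 13/2304 - 1*(-9998) = 13/2304 + 9998 = 23035405/2304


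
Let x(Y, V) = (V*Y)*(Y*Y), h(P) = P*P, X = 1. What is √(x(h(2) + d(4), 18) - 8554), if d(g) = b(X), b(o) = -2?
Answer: 29*I*√10 ≈ 91.706*I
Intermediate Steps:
d(g) = -2
h(P) = P²
x(Y, V) = V*Y³ (x(Y, V) = (V*Y)*Y² = V*Y³)
√(x(h(2) + d(4), 18) - 8554) = √(18*(2² - 2)³ - 8554) = √(18*(4 - 2)³ - 8554) = √(18*2³ - 8554) = √(18*8 - 8554) = √(144 - 8554) = √(-8410) = 29*I*√10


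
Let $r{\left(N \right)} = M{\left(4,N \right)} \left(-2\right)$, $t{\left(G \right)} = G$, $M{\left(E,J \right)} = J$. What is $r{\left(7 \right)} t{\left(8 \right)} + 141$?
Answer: $29$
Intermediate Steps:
$r{\left(N \right)} = - 2 N$ ($r{\left(N \right)} = N \left(-2\right) = - 2 N$)
$r{\left(7 \right)} t{\left(8 \right)} + 141 = \left(-2\right) 7 \cdot 8 + 141 = \left(-14\right) 8 + 141 = -112 + 141 = 29$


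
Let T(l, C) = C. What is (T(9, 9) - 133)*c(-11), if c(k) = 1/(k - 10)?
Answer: 124/21 ≈ 5.9048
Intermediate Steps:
c(k) = 1/(-10 + k)
(T(9, 9) - 133)*c(-11) = (9 - 133)/(-10 - 11) = -124/(-21) = -124*(-1/21) = 124/21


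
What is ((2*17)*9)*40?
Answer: 12240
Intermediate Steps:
((2*17)*9)*40 = (34*9)*40 = 306*40 = 12240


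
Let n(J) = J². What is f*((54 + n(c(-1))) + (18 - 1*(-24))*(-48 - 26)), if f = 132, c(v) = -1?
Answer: -402996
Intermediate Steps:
f*((54 + n(c(-1))) + (18 - 1*(-24))*(-48 - 26)) = 132*((54 + (-1)²) + (18 - 1*(-24))*(-48 - 26)) = 132*((54 + 1) + (18 + 24)*(-74)) = 132*(55 + 42*(-74)) = 132*(55 - 3108) = 132*(-3053) = -402996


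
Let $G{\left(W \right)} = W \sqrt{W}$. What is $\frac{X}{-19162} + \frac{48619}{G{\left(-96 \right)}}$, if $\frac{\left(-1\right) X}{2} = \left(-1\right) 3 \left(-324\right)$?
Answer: $\frac{972}{9581} + \frac{48619 i \sqrt{6}}{2304} \approx 0.10145 + 51.689 i$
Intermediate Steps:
$G{\left(W \right)} = W^{\frac{3}{2}}$
$X = -1944$ ($X = - 2 \left(-1\right) 3 \left(-324\right) = - 2 \left(\left(-3\right) \left(-324\right)\right) = \left(-2\right) 972 = -1944$)
$\frac{X}{-19162} + \frac{48619}{G{\left(-96 \right)}} = - \frac{1944}{-19162} + \frac{48619}{\left(-96\right)^{\frac{3}{2}}} = \left(-1944\right) \left(- \frac{1}{19162}\right) + \frac{48619}{\left(-384\right) i \sqrt{6}} = \frac{972}{9581} + 48619 \frac{i \sqrt{6}}{2304} = \frac{972}{9581} + \frac{48619 i \sqrt{6}}{2304}$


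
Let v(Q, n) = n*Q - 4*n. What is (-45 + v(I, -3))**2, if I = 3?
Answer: 1764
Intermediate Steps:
v(Q, n) = -4*n + Q*n (v(Q, n) = Q*n - 4*n = -4*n + Q*n)
(-45 + v(I, -3))**2 = (-45 - 3*(-4 + 3))**2 = (-45 - 3*(-1))**2 = (-45 + 3)**2 = (-42)**2 = 1764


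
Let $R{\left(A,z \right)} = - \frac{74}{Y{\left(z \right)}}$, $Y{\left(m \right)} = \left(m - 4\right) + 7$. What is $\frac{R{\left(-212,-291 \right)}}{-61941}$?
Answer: $- \frac{37}{8919504} \approx -4.1482 \cdot 10^{-6}$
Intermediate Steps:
$Y{\left(m \right)} = 3 + m$ ($Y{\left(m \right)} = \left(-4 + m\right) + 7 = 3 + m$)
$R{\left(A,z \right)} = - \frac{74}{3 + z}$
$\frac{R{\left(-212,-291 \right)}}{-61941} = \frac{\left(-74\right) \frac{1}{3 - 291}}{-61941} = - \frac{74}{-288} \left(- \frac{1}{61941}\right) = \left(-74\right) \left(- \frac{1}{288}\right) \left(- \frac{1}{61941}\right) = \frac{37}{144} \left(- \frac{1}{61941}\right) = - \frac{37}{8919504}$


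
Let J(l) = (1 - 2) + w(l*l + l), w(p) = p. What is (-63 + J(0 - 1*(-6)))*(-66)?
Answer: 1452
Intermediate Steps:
J(l) = -1 + l + l² (J(l) = (1 - 2) + (l*l + l) = -1 + (l² + l) = -1 + (l + l²) = -1 + l + l²)
(-63 + J(0 - 1*(-6)))*(-66) = (-63 + (-1 + (0 - 1*(-6))*(1 + (0 - 1*(-6)))))*(-66) = (-63 + (-1 + (0 + 6)*(1 + (0 + 6))))*(-66) = (-63 + (-1 + 6*(1 + 6)))*(-66) = (-63 + (-1 + 6*7))*(-66) = (-63 + (-1 + 42))*(-66) = (-63 + 41)*(-66) = -22*(-66) = 1452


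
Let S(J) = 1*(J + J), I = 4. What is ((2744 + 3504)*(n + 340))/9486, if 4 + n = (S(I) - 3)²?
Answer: 1127764/4743 ≈ 237.77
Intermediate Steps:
S(J) = 2*J (S(J) = 1*(2*J) = 2*J)
n = 21 (n = -4 + (2*4 - 3)² = -4 + (8 - 3)² = -4 + 5² = -4 + 25 = 21)
((2744 + 3504)*(n + 340))/9486 = ((2744 + 3504)*(21 + 340))/9486 = (6248*361)*(1/9486) = 2255528*(1/9486) = 1127764/4743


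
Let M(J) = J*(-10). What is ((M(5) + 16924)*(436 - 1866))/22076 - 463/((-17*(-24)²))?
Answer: -59067244063/54042048 ≈ -1093.0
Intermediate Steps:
M(J) = -10*J
((M(5) + 16924)*(436 - 1866))/22076 - 463/((-17*(-24)²)) = ((-10*5 + 16924)*(436 - 1866))/22076 - 463/((-17*(-24)²)) = ((-50 + 16924)*(-1430))*(1/22076) - 463/((-17*576)) = (16874*(-1430))*(1/22076) - 463/(-9792) = -24129820*1/22076 - 463*(-1/9792) = -6032455/5519 + 463/9792 = -59067244063/54042048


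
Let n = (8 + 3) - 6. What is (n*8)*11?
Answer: 440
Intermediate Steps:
n = 5 (n = 11 - 6 = 5)
(n*8)*11 = (5*8)*11 = 40*11 = 440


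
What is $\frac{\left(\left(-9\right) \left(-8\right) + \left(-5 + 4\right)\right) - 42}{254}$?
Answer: $\frac{29}{254} \approx 0.11417$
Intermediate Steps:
$\frac{\left(\left(-9\right) \left(-8\right) + \left(-5 + 4\right)\right) - 42}{254} = \frac{\left(72 - 1\right) - 42}{254} = \frac{71 - 42}{254} = \frac{1}{254} \cdot 29 = \frac{29}{254}$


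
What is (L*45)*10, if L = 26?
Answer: 11700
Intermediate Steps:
(L*45)*10 = (26*45)*10 = 1170*10 = 11700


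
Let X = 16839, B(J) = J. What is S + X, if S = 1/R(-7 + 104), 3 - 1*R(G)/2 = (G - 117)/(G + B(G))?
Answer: 10137175/602 ≈ 16839.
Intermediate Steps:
R(G) = 6 - (-117 + G)/G (R(G) = 6 - 2*(G - 117)/(G + G) = 6 - 2*(-117 + G)/(2*G) = 6 - 2*(-117 + G)*1/(2*G) = 6 - (-117 + G)/G)
S = 97/602 (S = 1/(5 + 117/(-7 + 104)) = 1/(5 + 117/97) = 1/(602/97) = 97/602 ≈ 0.16113)
S + X = 97/602 + 16839 = 10137175/602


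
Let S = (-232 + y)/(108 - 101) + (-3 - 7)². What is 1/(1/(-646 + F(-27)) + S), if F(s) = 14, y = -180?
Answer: 4424/182009 ≈ 0.024306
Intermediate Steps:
S = 288/7 (S = (-232 - 180)/(108 - 101) + (-3 - 7)² = -412/7 + (-10)² = -412*⅐ + 100 = -412/7 + 100 = 288/7 ≈ 41.143)
1/(1/(-646 + F(-27)) + S) = 1/(1/(-646 + 14) + 288/7) = 1/(1/(-632) + 288/7) = 1/(-1/632 + 288/7) = 1/(182009/4424) = 4424/182009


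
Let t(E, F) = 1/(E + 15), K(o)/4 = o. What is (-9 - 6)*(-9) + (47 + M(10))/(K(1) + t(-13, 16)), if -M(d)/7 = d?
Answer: 1169/9 ≈ 129.89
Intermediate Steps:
M(d) = -7*d
K(o) = 4*o
t(E, F) = 1/(15 + E)
(-9 - 6)*(-9) + (47 + M(10))/(K(1) + t(-13, 16)) = (-9 - 6)*(-9) + (47 - 7*10)/(4*1 + 1/(15 - 13)) = -15*(-9) + (47 - 70)/(4 + 1/2) = 135 - 23/(4 + ½) = 135 - 23/9/2 = 135 - 23*2/9 = 135 - 46/9 = 1169/9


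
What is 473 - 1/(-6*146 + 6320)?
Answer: 2575011/5444 ≈ 473.00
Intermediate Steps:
473 - 1/(-6*146 + 6320) = 473 - 1/(-876 + 6320) = 473 - 1/5444 = 2575011/5444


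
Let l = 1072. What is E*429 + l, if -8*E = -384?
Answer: 21664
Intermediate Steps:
E = 48 (E = -⅛*(-384) = 48)
E*429 + l = 48*429 + 1072 = 20592 + 1072 = 21664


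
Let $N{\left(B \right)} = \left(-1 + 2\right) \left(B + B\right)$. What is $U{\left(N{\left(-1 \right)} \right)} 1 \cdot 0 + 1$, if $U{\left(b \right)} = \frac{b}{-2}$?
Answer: $1$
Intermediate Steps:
$N{\left(B \right)} = 2 B$ ($N{\left(B \right)} = 1 \cdot 2 B = 2 B$)
$U{\left(b \right)} = - \frac{b}{2}$ ($U{\left(b \right)} = b \left(- \frac{1}{2}\right) = - \frac{b}{2}$)
$U{\left(N{\left(-1 \right)} \right)} 1 \cdot 0 + 1 = - \frac{2 \left(-1\right)}{2} \cdot 1 \cdot 0 + 1 = \left(- \frac{1}{2}\right) \left(-2\right) 0 + 1 = 1 \cdot 0 + 1 = 0 + 1 = 1$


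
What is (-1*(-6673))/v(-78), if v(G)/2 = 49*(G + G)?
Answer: -6673/15288 ≈ -0.43649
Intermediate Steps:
v(G) = 196*G (v(G) = 2*(49*(G + G)) = 2*(49*(2*G)) = 2*(98*G) = 196*G)
(-1*(-6673))/v(-78) = (-1*(-6673))/((196*(-78))) = 6673/(-15288) = 6673*(-1/15288) = -6673/15288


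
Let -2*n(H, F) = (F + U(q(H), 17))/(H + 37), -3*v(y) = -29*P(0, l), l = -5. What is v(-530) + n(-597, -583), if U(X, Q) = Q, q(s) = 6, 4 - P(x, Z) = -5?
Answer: 48437/560 ≈ 86.495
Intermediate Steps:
P(x, Z) = 9 (P(x, Z) = 4 - 1*(-5) = 4 + 5 = 9)
v(y) = 87 (v(y) = -(-29)*9/3 = -⅓*(-261) = 87)
n(H, F) = -(17 + F)/(2*(37 + H)) (n(H, F) = -(F + 17)/(2*(H + 37)) = -(17 + F)/(2*(37 + H)))
v(-530) + n(-597, -583) = 87 + (-17 - 1*(-583))/(2*(37 - 597)) = 87 + (½)*(-17 + 583)/(-560) = 87 + (½)*(-1/560)*566 = 87 - 283/560 = 48437/560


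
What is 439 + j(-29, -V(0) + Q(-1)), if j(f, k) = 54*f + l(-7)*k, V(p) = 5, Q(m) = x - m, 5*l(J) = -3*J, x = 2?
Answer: -5677/5 ≈ -1135.4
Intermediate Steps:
l(J) = -3*J/5 (l(J) = (-3*J)/5 = -3*J/5)
Q(m) = 2 - m
j(f, k) = 54*f + 21*k/5 (j(f, k) = 54*f + (-3/5*(-7))*k = 54*f + 21*k/5)
439 + j(-29, -V(0) + Q(-1)) = 439 + (54*(-29) + 21*(-1*5 + (2 - 1*(-1)))/5) = 439 + (-1566 + 21*(-5 + (2 + 1))/5) = 439 + (-1566 + 21*(-5 + 3)/5) = 439 + (-1566 + (21/5)*(-2)) = 439 + (-1566 - 42/5) = 439 - 7872/5 = -5677/5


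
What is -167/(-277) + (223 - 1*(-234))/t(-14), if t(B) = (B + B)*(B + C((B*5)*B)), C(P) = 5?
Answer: 168673/69804 ≈ 2.4164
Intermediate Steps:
t(B) = 2*B*(5 + B) (t(B) = (B + B)*(B + 5) = (2*B)*(5 + B) = 2*B*(5 + B))
-167/(-277) + (223 - 1*(-234))/t(-14) = -167/(-277) + (223 - 1*(-234))/((2*(-14)*(5 - 14))) = -167*(-1/277) + (223 + 234)/((2*(-14)*(-9))) = 167/277 + 457/252 = 168673/69804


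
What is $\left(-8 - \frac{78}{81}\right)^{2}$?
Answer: $\frac{58564}{729} \approx 80.335$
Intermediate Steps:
$\left(-8 - \frac{78}{81}\right)^{2} = \left(-8 - \frac{26}{27}\right)^{2} = \left(- \frac{242}{27}\right)^{2} = \frac{58564}{729}$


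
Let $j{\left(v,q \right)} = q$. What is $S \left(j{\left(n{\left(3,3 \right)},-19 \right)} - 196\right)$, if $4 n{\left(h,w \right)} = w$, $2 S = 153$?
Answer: $- \frac{32895}{2} \approx -16448.0$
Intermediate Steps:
$S = \frac{153}{2}$ ($S = \frac{1}{2} \cdot 153 = \frac{153}{2} \approx 76.5$)
$n{\left(h,w \right)} = \frac{w}{4}$
$S \left(j{\left(n{\left(3,3 \right)},-19 \right)} - 196\right) = \frac{153 \left(-19 - 196\right)}{2} = \frac{153}{2} \left(-215\right) = - \frac{32895}{2}$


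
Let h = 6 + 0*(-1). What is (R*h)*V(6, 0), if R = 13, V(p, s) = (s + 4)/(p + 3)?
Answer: 104/3 ≈ 34.667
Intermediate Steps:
h = 6 (h = 6 + 0 = 6)
V(p, s) = (4 + s)/(3 + p)
(R*h)*V(6, 0) = (13*6)*((4 + 0)/(3 + 6)) = 78*(4/9) = 104/3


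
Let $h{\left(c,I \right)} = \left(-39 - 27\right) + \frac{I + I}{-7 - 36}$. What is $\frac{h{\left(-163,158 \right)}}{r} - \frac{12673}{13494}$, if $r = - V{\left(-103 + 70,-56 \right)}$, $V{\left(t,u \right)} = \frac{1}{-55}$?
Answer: $- \frac{2341349119}{580242} \approx -4035.1$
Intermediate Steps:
$h{\left(c,I \right)} = -66 - \frac{2 I}{43}$ ($h{\left(c,I \right)} = -66 + \frac{2 I}{-43} = -66 + 2 I \left(- \frac{1}{43}\right) = -66 - \frac{2 I}{43}$)
$V{\left(t,u \right)} = - \frac{1}{55}$
$r = \frac{1}{55}$ ($r = \left(-1\right) \left(- \frac{1}{55}\right) = \frac{1}{55} \approx 0.018182$)
$\frac{h{\left(-163,158 \right)}}{r} - \frac{12673}{13494} = \left(-66 - \frac{316}{43}\right) \frac{1}{\frac{1}{55}} - \frac{12673}{13494} = \left(-66 - \frac{316}{43}\right) 55 - \frac{12673}{13494} = \left(- \frac{3154}{43}\right) 55 - \frac{12673}{13494} = - \frac{173470}{43} - \frac{12673}{13494} = - \frac{2341349119}{580242}$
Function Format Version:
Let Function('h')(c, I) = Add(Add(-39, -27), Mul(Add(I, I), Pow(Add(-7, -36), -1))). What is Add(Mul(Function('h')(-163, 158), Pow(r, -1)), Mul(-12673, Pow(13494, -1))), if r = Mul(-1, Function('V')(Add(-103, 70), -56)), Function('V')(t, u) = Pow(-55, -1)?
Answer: Rational(-2341349119, 580242) ≈ -4035.1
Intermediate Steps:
Function('h')(c, I) = Add(-66, Mul(Rational(-2, 43), I)) (Function('h')(c, I) = Add(-66, Mul(Mul(2, I), Pow(-43, -1))) = Add(-66, Mul(Mul(2, I), Rational(-1, 43))) = Add(-66, Mul(Rational(-2, 43), I)))
Function('V')(t, u) = Rational(-1, 55)
r = Rational(1, 55) (r = Mul(-1, Rational(-1, 55)) = Rational(1, 55) ≈ 0.018182)
Add(Mul(Function('h')(-163, 158), Pow(r, -1)), Mul(-12673, Pow(13494, -1))) = Add(Mul(Add(-66, Mul(Rational(-2, 43), 158)), Pow(Rational(1, 55), -1)), Mul(-12673, Pow(13494, -1))) = Add(Mul(Add(-66, Rational(-316, 43)), 55), Mul(-12673, Rational(1, 13494))) = Add(Mul(Rational(-3154, 43), 55), Rational(-12673, 13494)) = Add(Rational(-173470, 43), Rational(-12673, 13494)) = Rational(-2341349119, 580242)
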